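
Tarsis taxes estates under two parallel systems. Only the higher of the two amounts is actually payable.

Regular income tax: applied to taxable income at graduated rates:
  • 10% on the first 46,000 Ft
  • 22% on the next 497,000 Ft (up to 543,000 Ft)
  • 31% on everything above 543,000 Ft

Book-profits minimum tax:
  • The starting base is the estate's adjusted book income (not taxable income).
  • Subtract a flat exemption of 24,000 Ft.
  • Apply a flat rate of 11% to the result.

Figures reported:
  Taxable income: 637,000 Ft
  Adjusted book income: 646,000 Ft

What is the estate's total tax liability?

Regular income tax:
  46,000 Ft × 10% = 4,600 Ft
  497,000 Ft × 22% = 109,340 Ft
  94,000 Ft × 31% = 29,140 Ft
  → 143,080 Ft

Book-profits minimum tax:
  Base (adjusted book income): 646,000 Ft
  Less exemption 24,000 Ft → base 622,000 Ft
  622,000 Ft × 11% = 68,420 Ft

143,080 Ft > 68,420 Ft, so the regular income tax governs.

143,080 Ft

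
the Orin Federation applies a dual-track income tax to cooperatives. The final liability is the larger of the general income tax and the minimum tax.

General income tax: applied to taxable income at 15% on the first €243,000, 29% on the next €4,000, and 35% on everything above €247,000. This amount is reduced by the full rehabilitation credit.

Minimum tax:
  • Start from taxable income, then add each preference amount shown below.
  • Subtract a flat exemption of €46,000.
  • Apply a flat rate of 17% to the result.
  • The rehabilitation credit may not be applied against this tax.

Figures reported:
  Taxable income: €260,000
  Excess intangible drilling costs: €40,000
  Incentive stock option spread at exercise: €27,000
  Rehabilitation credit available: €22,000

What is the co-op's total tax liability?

€47,770

Minimum tax:
  Adjusted income: €260,000 + €40,000 + €27,000 = €327,000
  Less exemption €46,000 → base €281,000
  €281,000 × 17% = €47,770

General income tax:
  €243,000 × 15% = €36,450
  €4,000 × 29% = €1,160
  €13,000 × 35% = €4,550
  → €42,160
  Less rehabilitation credit €22,000 → €20,160

€47,770 > €20,160, so the minimum tax is the binding amount.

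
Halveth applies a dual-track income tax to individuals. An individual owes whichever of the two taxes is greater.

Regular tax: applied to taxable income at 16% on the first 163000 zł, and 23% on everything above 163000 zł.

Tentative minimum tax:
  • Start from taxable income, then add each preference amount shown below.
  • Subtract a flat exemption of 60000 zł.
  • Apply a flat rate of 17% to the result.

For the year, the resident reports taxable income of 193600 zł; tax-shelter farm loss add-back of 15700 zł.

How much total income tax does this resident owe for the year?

33118 zł

Regular tax:
  163000 zł × 16% = 26080 zł
  30600 zł × 23% = 7038 zł
  → 33118 zł

Tentative minimum tax:
  Adjusted income: 193600 zł + 15700 zł = 209300 zł
  Less exemption 60000 zł → base 149300 zł
  149300 zł × 17% = 25381 zł

33118 zł > 25381 zł, so the regular tax governs.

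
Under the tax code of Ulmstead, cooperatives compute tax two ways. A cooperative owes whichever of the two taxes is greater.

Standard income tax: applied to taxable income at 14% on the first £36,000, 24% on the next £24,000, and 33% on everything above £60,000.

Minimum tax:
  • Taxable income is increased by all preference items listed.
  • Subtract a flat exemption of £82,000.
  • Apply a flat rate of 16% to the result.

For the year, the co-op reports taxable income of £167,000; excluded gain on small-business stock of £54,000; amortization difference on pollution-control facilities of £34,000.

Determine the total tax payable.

Standard income tax:
  £36,000 × 14% = £5,040
  £24,000 × 24% = £5,760
  £107,000 × 33% = £35,310
  → £46,110

Minimum tax:
  Adjusted income: £167,000 + £54,000 + £34,000 = £255,000
  Less exemption £82,000 → base £173,000
  £173,000 × 16% = £27,680

£46,110 > £27,680, so the standard income tax governs.

£46,110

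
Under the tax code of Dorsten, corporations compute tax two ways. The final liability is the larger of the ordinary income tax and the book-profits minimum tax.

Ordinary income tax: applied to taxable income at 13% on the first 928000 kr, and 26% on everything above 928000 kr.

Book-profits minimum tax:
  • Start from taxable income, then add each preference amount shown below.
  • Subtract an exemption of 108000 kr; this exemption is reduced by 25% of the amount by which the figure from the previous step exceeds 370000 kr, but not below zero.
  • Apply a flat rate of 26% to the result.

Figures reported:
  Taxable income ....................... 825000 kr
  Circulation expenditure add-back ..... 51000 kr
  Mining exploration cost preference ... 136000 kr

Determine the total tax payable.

Book-profits minimum tax:
  Adjusted income: 825000 kr + 51000 kr + 136000 kr = 1012000 kr
  Exemption: 25% × (1012000 kr − 370000 kr) = 160500 kr ≥ 108000 kr, so the exemption is fully phased out
  Base: 1012000 kr − 0 kr = 1012000 kr
  1012000 kr × 26% = 263120 kr

Ordinary income tax:
  825000 kr × 13% = 107250 kr

263120 kr > 107250 kr, so the book-profits minimum tax is the binding amount.

263120 kr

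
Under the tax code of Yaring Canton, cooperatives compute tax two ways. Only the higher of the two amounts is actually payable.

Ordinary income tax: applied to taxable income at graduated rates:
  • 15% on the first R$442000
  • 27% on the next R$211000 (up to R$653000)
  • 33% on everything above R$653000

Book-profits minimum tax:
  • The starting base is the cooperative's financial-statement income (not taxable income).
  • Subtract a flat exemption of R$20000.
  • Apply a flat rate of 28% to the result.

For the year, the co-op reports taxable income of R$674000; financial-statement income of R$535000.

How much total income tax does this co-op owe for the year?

R$144200

Book-profits minimum tax:
  Base (financial-statement income): R$535000
  Less exemption R$20000 → base R$515000
  R$515000 × 28% = R$144200

Ordinary income tax:
  R$442000 × 15% = R$66300
  R$211000 × 27% = R$56970
  R$21000 × 33% = R$6930
  → R$130200

R$144200 > R$130200, so the book-profits minimum tax is the binding amount.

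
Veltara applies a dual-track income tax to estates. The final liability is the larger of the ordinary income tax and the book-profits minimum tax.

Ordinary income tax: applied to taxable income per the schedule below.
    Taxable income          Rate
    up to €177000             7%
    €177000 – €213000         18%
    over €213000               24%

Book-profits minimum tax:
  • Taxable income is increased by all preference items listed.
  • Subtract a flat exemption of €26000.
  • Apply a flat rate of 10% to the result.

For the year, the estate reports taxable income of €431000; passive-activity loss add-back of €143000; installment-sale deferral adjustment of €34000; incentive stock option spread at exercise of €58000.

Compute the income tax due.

Ordinary income tax:
  €177000 × 7% = €12390
  €36000 × 18% = €6480
  €218000 × 24% = €52320
  → €71190

Book-profits minimum tax:
  Adjusted income: €431000 + €143000 + €34000 + €58000 = €666000
  Less exemption €26000 → base €640000
  €640000 × 10% = €64000

€71190 > €64000, so the ordinary income tax governs.

€71190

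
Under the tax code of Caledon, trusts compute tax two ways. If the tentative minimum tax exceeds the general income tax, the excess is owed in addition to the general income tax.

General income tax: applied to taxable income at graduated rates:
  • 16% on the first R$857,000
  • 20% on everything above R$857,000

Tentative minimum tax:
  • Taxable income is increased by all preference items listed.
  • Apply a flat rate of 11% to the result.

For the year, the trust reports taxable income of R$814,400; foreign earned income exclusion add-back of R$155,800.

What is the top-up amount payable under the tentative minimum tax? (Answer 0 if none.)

Tentative minimum tax:
  Adjusted income: R$814,400 + R$155,800 = R$970,200
  R$970,200 × 11% = R$106,722

General income tax:
  R$814,400 × 16% = R$130,304

R$106,722 ≤ R$130,304, so no add-on is due.

R$0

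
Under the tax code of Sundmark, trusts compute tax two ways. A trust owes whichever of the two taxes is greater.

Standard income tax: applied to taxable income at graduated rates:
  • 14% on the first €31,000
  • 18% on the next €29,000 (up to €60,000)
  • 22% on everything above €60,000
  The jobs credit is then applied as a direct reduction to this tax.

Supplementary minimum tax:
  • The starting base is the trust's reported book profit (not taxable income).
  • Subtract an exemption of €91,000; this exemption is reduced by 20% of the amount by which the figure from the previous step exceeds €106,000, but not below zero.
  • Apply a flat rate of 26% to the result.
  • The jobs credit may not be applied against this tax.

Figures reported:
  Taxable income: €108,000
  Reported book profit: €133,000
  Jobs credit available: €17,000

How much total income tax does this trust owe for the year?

Supplementary minimum tax:
  Base (reported book profit): €133,000
  Exemption: €91,000 − 20% × (€133,000 − €106,000) = €91,000 − €5,400 = €85,600
  Base: €133,000 − €85,600 = €47,400
  €47,400 × 26% = €12,324

Standard income tax:
  €31,000 × 14% = €4,340
  €29,000 × 18% = €5,220
  €48,000 × 22% = €10,560
  → €20,120
  Less jobs credit €17,000 → €3,120

€12,324 > €3,120, so the supplementary minimum tax is the binding amount.

€12,324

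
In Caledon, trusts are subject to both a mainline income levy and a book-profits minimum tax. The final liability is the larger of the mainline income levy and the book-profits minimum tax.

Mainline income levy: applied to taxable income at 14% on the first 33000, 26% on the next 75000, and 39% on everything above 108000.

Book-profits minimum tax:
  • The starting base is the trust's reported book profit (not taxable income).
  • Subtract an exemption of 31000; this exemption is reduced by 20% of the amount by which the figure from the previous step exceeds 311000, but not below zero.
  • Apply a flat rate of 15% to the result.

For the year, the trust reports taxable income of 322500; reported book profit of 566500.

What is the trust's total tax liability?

Book-profits minimum tax:
  Base (reported book profit): 566500
  Exemption: 20% × (566500 − 311000) = 51100 ≥ 31000, so the exemption is fully phased out
  Base: 566500 − 0 = 566500
  566500 × 15% = 84975

Mainline income levy:
  33000 × 14% = 4620
  75000 × 26% = 19500
  214500 × 39% = 83655
  → 107775

107775 > 84975, so the mainline income levy governs.

107775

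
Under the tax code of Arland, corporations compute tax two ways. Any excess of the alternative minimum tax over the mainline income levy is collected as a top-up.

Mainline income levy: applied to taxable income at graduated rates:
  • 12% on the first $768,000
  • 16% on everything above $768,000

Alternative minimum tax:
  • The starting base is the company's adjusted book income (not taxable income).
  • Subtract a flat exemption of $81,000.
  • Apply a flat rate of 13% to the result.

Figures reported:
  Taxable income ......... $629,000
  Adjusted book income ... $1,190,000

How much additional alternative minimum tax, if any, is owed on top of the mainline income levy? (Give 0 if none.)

$68,690

Mainline income levy:
  $629,000 × 12% = $75,480

Alternative minimum tax:
  Base (adjusted book income): $1,190,000
  Less exemption $81,000 → base $1,109,000
  $1,109,000 × 13% = $144,170

Excess of alternative minimum tax over mainline income levy: $144,170 − $75,480 = $68,690.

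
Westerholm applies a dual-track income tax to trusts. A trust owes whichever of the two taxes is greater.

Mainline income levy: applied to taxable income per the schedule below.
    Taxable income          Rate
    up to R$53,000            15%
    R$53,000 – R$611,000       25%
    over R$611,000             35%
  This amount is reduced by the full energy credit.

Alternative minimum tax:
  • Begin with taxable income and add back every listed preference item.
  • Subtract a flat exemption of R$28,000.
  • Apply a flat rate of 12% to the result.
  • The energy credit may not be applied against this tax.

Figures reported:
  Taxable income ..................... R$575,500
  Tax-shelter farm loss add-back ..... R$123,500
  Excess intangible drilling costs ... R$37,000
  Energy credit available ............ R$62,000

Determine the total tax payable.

R$84,960

Alternative minimum tax:
  Adjusted income: R$575,500 + R$123,500 + R$37,000 = R$736,000
  Less exemption R$28,000 → base R$708,000
  R$708,000 × 12% = R$84,960

Mainline income levy:
  R$53,000 × 15% = R$7,950
  R$522,500 × 25% = R$130,625
  → R$138,575
  Less energy credit R$62,000 → R$76,575

R$84,960 > R$76,575, so the alternative minimum tax is the binding amount.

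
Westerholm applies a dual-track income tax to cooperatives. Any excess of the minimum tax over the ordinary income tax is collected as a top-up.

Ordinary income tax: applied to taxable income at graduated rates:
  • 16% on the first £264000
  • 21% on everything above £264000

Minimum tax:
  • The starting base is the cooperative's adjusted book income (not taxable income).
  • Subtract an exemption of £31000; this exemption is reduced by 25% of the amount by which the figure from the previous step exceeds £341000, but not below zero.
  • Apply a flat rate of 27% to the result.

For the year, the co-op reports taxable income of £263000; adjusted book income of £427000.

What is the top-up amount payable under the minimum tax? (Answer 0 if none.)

Minimum tax:
  Base (adjusted book income): £427000
  Exemption: £31000 − 25% × (£427000 − £341000) = £31000 − £21500 = £9500
  Base: £427000 − £9500 = £417500
  £417500 × 27% = £112725

Ordinary income tax:
  £263000 × 16% = £42080

Excess of minimum tax over ordinary income tax: £112725 − £42080 = £70645.

£70645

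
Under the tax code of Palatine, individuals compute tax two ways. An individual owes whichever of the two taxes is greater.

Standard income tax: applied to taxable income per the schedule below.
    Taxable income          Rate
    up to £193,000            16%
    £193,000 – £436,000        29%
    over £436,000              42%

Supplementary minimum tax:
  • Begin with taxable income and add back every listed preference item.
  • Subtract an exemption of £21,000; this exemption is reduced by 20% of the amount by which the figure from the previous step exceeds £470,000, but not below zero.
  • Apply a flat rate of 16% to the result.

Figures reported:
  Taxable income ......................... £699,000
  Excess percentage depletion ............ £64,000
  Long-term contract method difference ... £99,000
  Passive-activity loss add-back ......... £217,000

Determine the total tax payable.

Supplementary minimum tax:
  Adjusted income: £699,000 + £64,000 + £99,000 + £217,000 = £1,079,000
  Exemption: 20% × (£1,079,000 − £470,000) = £121,800 ≥ £21,000, so the exemption is fully phased out
  Base: £1,079,000 − £0 = £1,079,000
  £1,079,000 × 16% = £172,640

Standard income tax:
  £193,000 × 16% = £30,880
  £243,000 × 29% = £70,470
  £263,000 × 42% = £110,460
  → £211,810

£211,810 > £172,640, so the standard income tax governs.

£211,810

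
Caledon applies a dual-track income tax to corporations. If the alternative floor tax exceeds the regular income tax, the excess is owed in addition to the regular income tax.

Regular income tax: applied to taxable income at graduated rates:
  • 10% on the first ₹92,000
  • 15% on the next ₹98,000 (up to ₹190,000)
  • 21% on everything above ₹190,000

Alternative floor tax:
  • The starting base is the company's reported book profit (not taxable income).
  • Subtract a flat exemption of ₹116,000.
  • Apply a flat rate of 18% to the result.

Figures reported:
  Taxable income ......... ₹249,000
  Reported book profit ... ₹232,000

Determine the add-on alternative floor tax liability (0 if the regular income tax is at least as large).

₹0

Regular income tax:
  ₹92,000 × 10% = ₹9,200
  ₹98,000 × 15% = ₹14,700
  ₹59,000 × 21% = ₹12,390
  → ₹36,290

Alternative floor tax:
  Base (reported book profit): ₹232,000
  Less exemption ₹116,000 → base ₹116,000
  ₹116,000 × 18% = ₹20,880

₹20,880 ≤ ₹36,290, so no add-on is due.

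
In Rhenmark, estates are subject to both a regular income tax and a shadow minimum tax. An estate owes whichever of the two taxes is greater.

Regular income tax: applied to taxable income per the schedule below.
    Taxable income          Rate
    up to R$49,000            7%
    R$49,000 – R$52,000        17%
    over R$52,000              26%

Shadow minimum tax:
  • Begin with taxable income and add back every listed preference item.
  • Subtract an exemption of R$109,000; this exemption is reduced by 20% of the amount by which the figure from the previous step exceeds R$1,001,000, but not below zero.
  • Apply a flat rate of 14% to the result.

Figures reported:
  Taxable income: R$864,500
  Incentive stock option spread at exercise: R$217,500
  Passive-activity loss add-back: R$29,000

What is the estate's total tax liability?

R$215,190

Regular income tax:
  R$49,000 × 7% = R$3,430
  R$3,000 × 17% = R$510
  R$812,500 × 26% = R$211,250
  → R$215,190

Shadow minimum tax:
  Adjusted income: R$864,500 + R$217,500 + R$29,000 = R$1,111,000
  Exemption: R$109,000 − 20% × (R$1,111,000 − R$1,001,000) = R$109,000 − R$22,000 = R$87,000
  Base: R$1,111,000 − R$87,000 = R$1,024,000
  R$1,024,000 × 14% = R$143,360

R$215,190 > R$143,360, so the regular income tax governs.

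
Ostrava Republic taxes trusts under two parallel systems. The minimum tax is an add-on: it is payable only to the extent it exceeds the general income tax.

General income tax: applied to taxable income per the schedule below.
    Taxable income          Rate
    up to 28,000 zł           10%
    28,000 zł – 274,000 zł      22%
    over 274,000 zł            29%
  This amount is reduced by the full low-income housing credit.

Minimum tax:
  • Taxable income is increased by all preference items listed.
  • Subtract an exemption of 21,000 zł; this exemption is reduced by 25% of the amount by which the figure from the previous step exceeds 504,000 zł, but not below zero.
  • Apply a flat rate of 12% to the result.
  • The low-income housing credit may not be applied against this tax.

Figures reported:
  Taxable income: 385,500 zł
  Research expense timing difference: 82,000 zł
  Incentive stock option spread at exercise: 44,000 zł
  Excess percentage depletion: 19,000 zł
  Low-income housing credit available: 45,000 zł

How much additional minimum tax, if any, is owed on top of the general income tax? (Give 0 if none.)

Minimum tax:
  Adjusted income: 385,500 zł + 82,000 zł + 44,000 zł + 19,000 zł = 530,500 zł
  Exemption: 21,000 zł − 25% × (530,500 zł − 504,000 zł) = 21,000 zł − 6,625 zł = 14,375 zł
  Base: 530,500 zł − 14,375 zł = 516,125 zł
  516,125 zł × 12% = 61,935 zł

General income tax:
  28,000 zł × 10% = 2,800 zł
  246,000 zł × 22% = 54,120 zł
  111,500 zł × 29% = 32,335 zł
  → 89,255 zł
  Less low-income housing credit 45,000 zł → 44,255 zł

Excess of minimum tax over general income tax: 61,935 zł − 44,255 zł = 17,680 zł.

17,680 zł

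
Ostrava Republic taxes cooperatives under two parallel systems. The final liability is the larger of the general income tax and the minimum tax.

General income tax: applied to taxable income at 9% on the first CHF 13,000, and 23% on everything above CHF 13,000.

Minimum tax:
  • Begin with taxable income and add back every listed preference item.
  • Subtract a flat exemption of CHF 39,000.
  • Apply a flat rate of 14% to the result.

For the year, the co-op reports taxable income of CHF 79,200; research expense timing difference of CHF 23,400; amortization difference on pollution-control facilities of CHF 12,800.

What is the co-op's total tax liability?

Minimum tax:
  Adjusted income: CHF 79,200 + CHF 23,400 + CHF 12,800 = CHF 115,400
  Less exemption CHF 39,000 → base CHF 76,400
  CHF 76,400 × 14% = CHF 10,696

General income tax:
  CHF 13,000 × 9% = CHF 1,170
  CHF 66,200 × 23% = CHF 15,226
  → CHF 16,396

CHF 16,396 > CHF 10,696, so the general income tax governs.

CHF 16,396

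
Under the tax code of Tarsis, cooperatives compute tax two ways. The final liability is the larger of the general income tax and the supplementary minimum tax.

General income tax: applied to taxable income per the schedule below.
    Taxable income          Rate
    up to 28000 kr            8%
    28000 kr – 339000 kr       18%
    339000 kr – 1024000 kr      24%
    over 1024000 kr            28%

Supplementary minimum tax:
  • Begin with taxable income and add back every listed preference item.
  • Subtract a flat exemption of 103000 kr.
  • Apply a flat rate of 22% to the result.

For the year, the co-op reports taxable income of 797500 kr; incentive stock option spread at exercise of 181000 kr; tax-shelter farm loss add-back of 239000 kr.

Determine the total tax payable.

245190 kr

General income tax:
  28000 kr × 8% = 2240 kr
  311000 kr × 18% = 55980 kr
  458500 kr × 24% = 110040 kr
  → 168260 kr

Supplementary minimum tax:
  Adjusted income: 797500 kr + 181000 kr + 239000 kr = 1217500 kr
  Less exemption 103000 kr → base 1114500 kr
  1114500 kr × 22% = 245190 kr

245190 kr > 168260 kr, so the supplementary minimum tax is the binding amount.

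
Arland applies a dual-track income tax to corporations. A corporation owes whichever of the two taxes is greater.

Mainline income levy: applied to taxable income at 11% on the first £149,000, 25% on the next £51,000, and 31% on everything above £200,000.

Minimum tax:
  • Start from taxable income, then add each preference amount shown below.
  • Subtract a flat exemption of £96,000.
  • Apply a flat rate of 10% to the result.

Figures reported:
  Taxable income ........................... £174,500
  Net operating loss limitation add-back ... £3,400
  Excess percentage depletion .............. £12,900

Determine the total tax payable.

£22,765

Minimum tax:
  Adjusted income: £174,500 + £3,400 + £12,900 = £190,800
  Less exemption £96,000 → base £94,800
  £94,800 × 10% = £9,480

Mainline income levy:
  £149,000 × 11% = £16,390
  £25,500 × 25% = £6,375
  → £22,765

£22,765 > £9,480, so the mainline income levy governs.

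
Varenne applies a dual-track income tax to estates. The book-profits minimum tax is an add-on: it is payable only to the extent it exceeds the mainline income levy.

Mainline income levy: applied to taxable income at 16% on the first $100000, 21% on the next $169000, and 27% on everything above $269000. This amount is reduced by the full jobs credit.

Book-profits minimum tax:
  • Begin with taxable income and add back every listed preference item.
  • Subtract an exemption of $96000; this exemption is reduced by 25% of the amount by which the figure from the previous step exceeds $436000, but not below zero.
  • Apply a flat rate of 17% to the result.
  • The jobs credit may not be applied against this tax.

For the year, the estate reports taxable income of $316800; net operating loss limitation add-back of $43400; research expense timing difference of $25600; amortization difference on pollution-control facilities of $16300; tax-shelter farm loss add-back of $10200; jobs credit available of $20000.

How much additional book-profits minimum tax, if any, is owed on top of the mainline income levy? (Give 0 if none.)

Book-profits minimum tax:
  Adjusted income: $316800 + $43400 + $25600 + $16300 + $10200 = $412300
  Exemption: $412300 ≤ $436000, so full $96000 applies
  Base: $412300 − $96000 = $316300
  $316300 × 17% = $53771

Mainline income levy:
  $100000 × 16% = $16000
  $169000 × 21% = $35490
  $47800 × 27% = $12906
  → $64396
  Less jobs credit $20000 → $44396

Excess of book-profits minimum tax over mainline income levy: $53771 − $44396 = $9375.

$9375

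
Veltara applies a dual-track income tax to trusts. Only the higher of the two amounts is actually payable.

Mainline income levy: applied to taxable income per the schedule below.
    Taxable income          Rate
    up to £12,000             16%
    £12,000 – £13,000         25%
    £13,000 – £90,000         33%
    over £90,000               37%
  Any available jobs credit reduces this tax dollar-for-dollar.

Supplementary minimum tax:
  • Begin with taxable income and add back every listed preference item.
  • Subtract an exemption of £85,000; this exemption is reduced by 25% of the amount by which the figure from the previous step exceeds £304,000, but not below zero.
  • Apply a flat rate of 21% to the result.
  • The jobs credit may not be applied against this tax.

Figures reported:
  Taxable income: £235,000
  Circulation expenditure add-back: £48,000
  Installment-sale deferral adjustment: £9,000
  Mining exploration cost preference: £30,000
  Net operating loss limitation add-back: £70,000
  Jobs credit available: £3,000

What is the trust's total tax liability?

Supplementary minimum tax:
  Adjusted income: £235,000 + £48,000 + £9,000 + £30,000 + £70,000 = £392,000
  Exemption: £85,000 − 25% × (£392,000 − £304,000) = £85,000 − £22,000 = £63,000
  Base: £392,000 − £63,000 = £329,000
  £329,000 × 21% = £69,090

Mainline income levy:
  £12,000 × 16% = £1,920
  £1,000 × 25% = £250
  £77,000 × 33% = £25,410
  £145,000 × 37% = £53,650
  → £81,230
  Less jobs credit £3,000 → £78,230

£78,230 > £69,090, so the mainline income levy governs.

£78,230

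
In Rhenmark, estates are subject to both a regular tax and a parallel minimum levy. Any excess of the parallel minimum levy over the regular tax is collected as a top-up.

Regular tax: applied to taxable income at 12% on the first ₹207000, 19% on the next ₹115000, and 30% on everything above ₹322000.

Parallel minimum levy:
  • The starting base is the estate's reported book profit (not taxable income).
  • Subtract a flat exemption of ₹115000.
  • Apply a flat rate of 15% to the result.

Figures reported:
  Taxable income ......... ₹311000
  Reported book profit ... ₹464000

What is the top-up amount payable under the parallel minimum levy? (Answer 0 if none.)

₹7750

Regular tax:
  ₹207000 × 12% = ₹24840
  ₹104000 × 19% = ₹19760
  → ₹44600

Parallel minimum levy:
  Base (reported book profit): ₹464000
  Less exemption ₹115000 → base ₹349000
  ₹349000 × 15% = ₹52350

Excess of parallel minimum levy over regular tax: ₹52350 − ₹44600 = ₹7750.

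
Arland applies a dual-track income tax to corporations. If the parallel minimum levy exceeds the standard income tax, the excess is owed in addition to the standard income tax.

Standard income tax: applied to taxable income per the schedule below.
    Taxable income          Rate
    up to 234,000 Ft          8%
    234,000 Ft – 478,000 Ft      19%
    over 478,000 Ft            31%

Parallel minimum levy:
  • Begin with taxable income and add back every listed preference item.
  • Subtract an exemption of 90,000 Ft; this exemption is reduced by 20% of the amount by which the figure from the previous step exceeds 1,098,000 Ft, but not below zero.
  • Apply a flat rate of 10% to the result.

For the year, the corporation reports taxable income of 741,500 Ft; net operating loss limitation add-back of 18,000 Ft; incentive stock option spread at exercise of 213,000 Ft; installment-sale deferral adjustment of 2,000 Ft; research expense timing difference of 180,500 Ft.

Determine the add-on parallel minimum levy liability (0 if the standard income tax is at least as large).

0 Ft

Parallel minimum levy:
  Adjusted income: 741,500 Ft + 18,000 Ft + 213,000 Ft + 2,000 Ft + 180,500 Ft = 1,155,000 Ft
  Exemption: 90,000 Ft − 20% × (1,155,000 Ft − 1,098,000 Ft) = 90,000 Ft − 11,400 Ft = 78,600 Ft
  Base: 1,155,000 Ft − 78,600 Ft = 1,076,400 Ft
  1,076,400 Ft × 10% = 107,640 Ft

Standard income tax:
  234,000 Ft × 8% = 18,720 Ft
  244,000 Ft × 19% = 46,360 Ft
  263,500 Ft × 31% = 81,685 Ft
  → 146,765 Ft

107,640 Ft ≤ 146,765 Ft, so no add-on is due.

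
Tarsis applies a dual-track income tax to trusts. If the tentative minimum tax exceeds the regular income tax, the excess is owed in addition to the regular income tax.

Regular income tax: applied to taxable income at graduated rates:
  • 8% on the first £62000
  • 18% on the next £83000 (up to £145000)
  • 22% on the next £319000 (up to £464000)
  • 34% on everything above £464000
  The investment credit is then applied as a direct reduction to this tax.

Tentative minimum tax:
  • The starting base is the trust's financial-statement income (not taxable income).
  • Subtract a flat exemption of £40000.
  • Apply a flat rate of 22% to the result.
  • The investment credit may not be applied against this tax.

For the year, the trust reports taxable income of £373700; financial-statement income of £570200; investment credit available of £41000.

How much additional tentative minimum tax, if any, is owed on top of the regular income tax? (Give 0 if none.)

Regular income tax:
  £62000 × 8% = £4960
  £83000 × 18% = £14940
  £228700 × 22% = £50314
  → £70214
  Less investment credit £41000 → £29214

Tentative minimum tax:
  Base (financial-statement income): £570200
  Less exemption £40000 → base £530200
  £530200 × 22% = £116644

Excess of tentative minimum tax over regular income tax: £116644 − £29214 = £87430.

£87430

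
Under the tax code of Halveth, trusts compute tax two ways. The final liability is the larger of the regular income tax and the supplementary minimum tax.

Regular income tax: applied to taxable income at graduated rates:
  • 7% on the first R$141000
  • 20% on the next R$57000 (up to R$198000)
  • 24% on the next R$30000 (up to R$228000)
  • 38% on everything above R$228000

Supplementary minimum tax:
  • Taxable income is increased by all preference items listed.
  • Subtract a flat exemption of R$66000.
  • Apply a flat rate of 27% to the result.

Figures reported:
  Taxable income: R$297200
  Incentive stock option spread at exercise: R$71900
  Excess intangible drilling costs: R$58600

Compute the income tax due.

R$97659

Supplementary minimum tax:
  Adjusted income: R$297200 + R$71900 + R$58600 = R$427700
  Less exemption R$66000 → base R$361700
  R$361700 × 27% = R$97659

Regular income tax:
  R$141000 × 7% = R$9870
  R$57000 × 20% = R$11400
  R$30000 × 24% = R$7200
  R$69200 × 38% = R$26296
  → R$54766

R$97659 > R$54766, so the supplementary minimum tax is the binding amount.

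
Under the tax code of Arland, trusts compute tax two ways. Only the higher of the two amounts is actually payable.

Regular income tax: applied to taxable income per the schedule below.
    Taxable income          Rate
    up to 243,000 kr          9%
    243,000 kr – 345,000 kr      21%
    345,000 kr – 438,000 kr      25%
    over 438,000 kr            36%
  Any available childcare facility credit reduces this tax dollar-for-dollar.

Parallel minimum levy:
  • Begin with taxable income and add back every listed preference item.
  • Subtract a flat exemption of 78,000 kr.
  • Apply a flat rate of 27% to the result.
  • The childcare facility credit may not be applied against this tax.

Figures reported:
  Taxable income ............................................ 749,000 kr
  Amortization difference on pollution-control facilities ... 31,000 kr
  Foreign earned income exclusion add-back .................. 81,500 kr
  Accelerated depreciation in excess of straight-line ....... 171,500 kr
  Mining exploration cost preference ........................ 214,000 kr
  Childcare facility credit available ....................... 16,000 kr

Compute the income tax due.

Regular income tax:
  243,000 kr × 9% = 21,870 kr
  102,000 kr × 21% = 21,420 kr
  93,000 kr × 25% = 23,250 kr
  311,000 kr × 36% = 111,960 kr
  → 178,500 kr
  Less childcare facility credit 16,000 kr → 162,500 kr

Parallel minimum levy:
  Adjusted income: 749,000 kr + 31,000 kr + 81,500 kr + 171,500 kr + 214,000 kr = 1,247,000 kr
  Less exemption 78,000 kr → base 1,169,000 kr
  1,169,000 kr × 27% = 315,630 kr

315,630 kr > 162,500 kr, so the parallel minimum levy is the binding amount.

315,630 kr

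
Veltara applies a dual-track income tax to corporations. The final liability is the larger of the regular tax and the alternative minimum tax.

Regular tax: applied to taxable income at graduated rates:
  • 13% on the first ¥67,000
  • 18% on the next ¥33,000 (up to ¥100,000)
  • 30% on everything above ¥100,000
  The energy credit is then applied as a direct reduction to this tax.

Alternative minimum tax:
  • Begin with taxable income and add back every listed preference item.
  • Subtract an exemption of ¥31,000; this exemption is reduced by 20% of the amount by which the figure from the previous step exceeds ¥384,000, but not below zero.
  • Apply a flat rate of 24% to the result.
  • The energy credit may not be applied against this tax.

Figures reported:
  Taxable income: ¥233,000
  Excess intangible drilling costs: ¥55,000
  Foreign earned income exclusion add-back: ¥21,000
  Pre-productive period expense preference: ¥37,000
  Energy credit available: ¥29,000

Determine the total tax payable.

¥75,600

Alternative minimum tax:
  Adjusted income: ¥233,000 + ¥55,000 + ¥21,000 + ¥37,000 = ¥346,000
  Exemption: ¥346,000 ≤ ¥384,000, so full ¥31,000 applies
  Base: ¥346,000 − ¥31,000 = ¥315,000
  ¥315,000 × 24% = ¥75,600

Regular tax:
  ¥67,000 × 13% = ¥8,710
  ¥33,000 × 18% = ¥5,940
  ¥133,000 × 30% = ¥39,900
  → ¥54,550
  Less energy credit ¥29,000 → ¥25,550

¥75,600 > ¥25,550, so the alternative minimum tax is the binding amount.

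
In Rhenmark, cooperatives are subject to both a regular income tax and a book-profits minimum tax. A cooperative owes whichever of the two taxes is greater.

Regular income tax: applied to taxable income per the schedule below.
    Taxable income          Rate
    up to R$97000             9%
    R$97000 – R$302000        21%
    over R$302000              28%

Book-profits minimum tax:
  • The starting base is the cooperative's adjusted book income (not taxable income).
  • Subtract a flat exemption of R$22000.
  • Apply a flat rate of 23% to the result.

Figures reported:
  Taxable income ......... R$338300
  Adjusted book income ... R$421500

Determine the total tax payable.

Book-profits minimum tax:
  Base (adjusted book income): R$421500
  Less exemption R$22000 → base R$399500
  R$399500 × 23% = R$91885

Regular income tax:
  R$97000 × 9% = R$8730
  R$205000 × 21% = R$43050
  R$36300 × 28% = R$10164
  → R$61944

R$91885 > R$61944, so the book-profits minimum tax is the binding amount.

R$91885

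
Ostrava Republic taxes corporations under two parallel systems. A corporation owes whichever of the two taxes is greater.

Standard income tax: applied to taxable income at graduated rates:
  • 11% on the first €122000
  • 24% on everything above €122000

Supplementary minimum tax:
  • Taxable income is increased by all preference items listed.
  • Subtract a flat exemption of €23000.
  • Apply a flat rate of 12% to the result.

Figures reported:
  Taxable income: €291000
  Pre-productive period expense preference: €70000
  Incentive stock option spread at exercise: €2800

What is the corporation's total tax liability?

€53980

Supplementary minimum tax:
  Adjusted income: €291000 + €70000 + €2800 = €363800
  Less exemption €23000 → base €340800
  €340800 × 12% = €40896

Standard income tax:
  €122000 × 11% = €13420
  €169000 × 24% = €40560
  → €53980

€53980 > €40896, so the standard income tax governs.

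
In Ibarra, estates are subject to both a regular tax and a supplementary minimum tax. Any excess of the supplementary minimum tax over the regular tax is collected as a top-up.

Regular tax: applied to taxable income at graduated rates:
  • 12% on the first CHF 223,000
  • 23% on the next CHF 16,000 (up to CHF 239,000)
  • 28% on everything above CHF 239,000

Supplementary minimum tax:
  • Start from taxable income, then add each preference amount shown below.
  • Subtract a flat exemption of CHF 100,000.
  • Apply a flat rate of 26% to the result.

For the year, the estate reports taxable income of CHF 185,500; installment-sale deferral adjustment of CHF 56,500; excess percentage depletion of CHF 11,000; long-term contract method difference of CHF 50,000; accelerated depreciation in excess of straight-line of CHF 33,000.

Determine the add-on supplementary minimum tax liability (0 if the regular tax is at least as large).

CHF 39,100

Regular tax:
  CHF 185,500 × 12% = CHF 22,260

Supplementary minimum tax:
  Adjusted income: CHF 185,500 + CHF 56,500 + CHF 11,000 + CHF 50,000 + CHF 33,000 = CHF 336,000
  Less exemption CHF 100,000 → base CHF 236,000
  CHF 236,000 × 26% = CHF 61,360

Excess of supplementary minimum tax over regular tax: CHF 61,360 − CHF 22,260 = CHF 39,100.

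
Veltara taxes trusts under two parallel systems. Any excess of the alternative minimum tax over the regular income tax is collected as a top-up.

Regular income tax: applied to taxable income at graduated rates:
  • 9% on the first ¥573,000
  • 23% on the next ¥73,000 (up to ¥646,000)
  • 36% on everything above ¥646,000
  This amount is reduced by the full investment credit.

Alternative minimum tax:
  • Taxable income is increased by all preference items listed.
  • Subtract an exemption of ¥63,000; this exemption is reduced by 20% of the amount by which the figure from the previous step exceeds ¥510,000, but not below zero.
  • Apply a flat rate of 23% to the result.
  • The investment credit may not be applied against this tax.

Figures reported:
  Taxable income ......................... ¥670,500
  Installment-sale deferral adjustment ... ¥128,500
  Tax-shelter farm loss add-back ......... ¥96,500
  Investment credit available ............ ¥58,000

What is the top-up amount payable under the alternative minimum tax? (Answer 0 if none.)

Regular income tax:
  ¥573,000 × 9% = ¥51,570
  ¥73,000 × 23% = ¥16,790
  ¥24,500 × 36% = ¥8,820
  → ¥77,180
  Less investment credit ¥58,000 → ¥19,180

Alternative minimum tax:
  Adjusted income: ¥670,500 + ¥128,500 + ¥96,500 = ¥895,500
  Exemption: 20% × (¥895,500 − ¥510,000) = ¥77,100 ≥ ¥63,000, so the exemption is fully phased out
  Base: ¥895,500 − ¥0 = ¥895,500
  ¥895,500 × 23% = ¥205,965

Excess of alternative minimum tax over regular income tax: ¥205,965 − ¥19,180 = ¥186,785.

¥186,785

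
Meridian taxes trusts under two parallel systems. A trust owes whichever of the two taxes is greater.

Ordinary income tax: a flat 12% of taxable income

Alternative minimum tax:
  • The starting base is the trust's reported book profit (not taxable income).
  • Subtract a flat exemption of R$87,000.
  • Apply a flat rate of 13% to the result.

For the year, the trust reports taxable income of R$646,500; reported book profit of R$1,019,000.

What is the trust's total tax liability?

Ordinary income tax:
  R$646,500 × 12% = R$77,580

Alternative minimum tax:
  Base (reported book profit): R$1,019,000
  Less exemption R$87,000 → base R$932,000
  R$932,000 × 13% = R$121,160

R$121,160 > R$77,580, so the alternative minimum tax is the binding amount.

R$121,160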